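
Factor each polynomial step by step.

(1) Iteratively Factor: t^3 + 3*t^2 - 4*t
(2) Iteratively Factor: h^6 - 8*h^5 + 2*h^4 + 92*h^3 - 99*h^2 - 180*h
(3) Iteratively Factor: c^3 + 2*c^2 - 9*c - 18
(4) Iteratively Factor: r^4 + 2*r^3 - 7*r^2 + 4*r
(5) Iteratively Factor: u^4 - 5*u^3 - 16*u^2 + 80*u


(1) = (t)*(t^2 + 3*t - 4) = t*(t + 4)*(t - 1)
(2) = (h + 3)*(h^5 - 11*h^4 + 35*h^3 - 13*h^2 - 60*h) = (h - 3)*(h + 3)*(h^4 - 8*h^3 + 11*h^2 + 20*h) = (h - 5)*(h - 3)*(h + 3)*(h^3 - 3*h^2 - 4*h) = h*(h - 5)*(h - 3)*(h + 3)*(h^2 - 3*h - 4) = h*(h - 5)*(h - 4)*(h - 3)*(h + 3)*(h + 1)
(3) = (c + 3)*(c^2 - c - 6) = (c + 2)*(c + 3)*(c - 3)
(4) = (r)*(r^3 + 2*r^2 - 7*r + 4) = r*(r + 4)*(r^2 - 2*r + 1) = r*(r - 1)*(r + 4)*(r - 1)
(5) = (u - 4)*(u^3 - u^2 - 20*u) = (u - 4)*(u + 4)*(u^2 - 5*u) = u*(u - 4)*(u + 4)*(u - 5)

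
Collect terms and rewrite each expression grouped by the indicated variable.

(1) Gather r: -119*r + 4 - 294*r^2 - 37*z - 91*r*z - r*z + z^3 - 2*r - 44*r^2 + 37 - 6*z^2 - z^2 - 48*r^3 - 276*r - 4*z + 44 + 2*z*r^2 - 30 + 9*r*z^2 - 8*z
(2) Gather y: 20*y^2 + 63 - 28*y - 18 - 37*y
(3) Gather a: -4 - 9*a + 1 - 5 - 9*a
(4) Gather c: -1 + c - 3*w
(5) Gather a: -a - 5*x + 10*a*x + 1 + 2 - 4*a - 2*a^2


(1) = -48*r^3 + r^2*(2*z - 338) + r*(9*z^2 - 92*z - 397) + z^3 - 7*z^2 - 49*z + 55
(2) = 20*y^2 - 65*y + 45
(3) = -18*a - 8
(4) = c - 3*w - 1
(5) = -2*a^2 + a*(10*x - 5) - 5*x + 3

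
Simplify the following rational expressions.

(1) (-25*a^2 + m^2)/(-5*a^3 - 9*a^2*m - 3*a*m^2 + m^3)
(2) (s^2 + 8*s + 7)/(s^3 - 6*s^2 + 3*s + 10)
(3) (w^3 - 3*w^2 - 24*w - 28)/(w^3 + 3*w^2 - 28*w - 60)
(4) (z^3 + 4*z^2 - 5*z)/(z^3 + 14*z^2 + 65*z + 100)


(1) = (5*a + m)/(a^2 + 2*a*m + m^2)
(2) = (s + 7)/(s^2 - 7*s + 10)
(3) = (w^2 - 5*w - 14)/(w^2 + w - 30)
(4) = (z^2 - z)/(z^2 + 9*z + 20)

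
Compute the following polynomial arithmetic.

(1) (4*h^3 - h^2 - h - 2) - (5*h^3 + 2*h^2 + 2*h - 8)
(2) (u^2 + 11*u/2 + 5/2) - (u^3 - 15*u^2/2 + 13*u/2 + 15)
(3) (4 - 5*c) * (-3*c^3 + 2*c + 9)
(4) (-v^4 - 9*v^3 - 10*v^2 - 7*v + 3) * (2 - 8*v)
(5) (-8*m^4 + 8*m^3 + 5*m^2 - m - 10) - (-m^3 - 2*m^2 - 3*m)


(1) = -h^3 - 3*h^2 - 3*h + 6
(2) = -u^3 + 17*u^2/2 - u - 25/2
(3) = 15*c^4 - 12*c^3 - 10*c^2 - 37*c + 36
(4) = 8*v^5 + 70*v^4 + 62*v^3 + 36*v^2 - 38*v + 6
(5) = -8*m^4 + 9*m^3 + 7*m^2 + 2*m - 10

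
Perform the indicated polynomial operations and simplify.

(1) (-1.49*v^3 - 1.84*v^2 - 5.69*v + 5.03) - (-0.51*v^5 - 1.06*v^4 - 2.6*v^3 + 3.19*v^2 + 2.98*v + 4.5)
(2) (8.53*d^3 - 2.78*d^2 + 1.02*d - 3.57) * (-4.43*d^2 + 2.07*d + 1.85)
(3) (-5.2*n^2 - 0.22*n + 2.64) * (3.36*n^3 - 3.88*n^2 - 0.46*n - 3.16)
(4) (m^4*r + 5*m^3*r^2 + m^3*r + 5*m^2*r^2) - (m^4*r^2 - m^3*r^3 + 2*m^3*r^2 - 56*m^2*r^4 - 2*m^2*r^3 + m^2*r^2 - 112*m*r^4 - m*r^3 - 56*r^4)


(1) = 0.51*v^5 + 1.06*v^4 + 1.11*v^3 - 5.03*v^2 - 8.67*v + 0.53
(2) = -37.7879*d^5 + 29.9725*d^4 + 5.5073*d^3 + 12.7835*d^2 - 5.5029*d - 6.6045
(3) = -17.472*n^5 + 19.4368*n^4 + 12.116*n^3 + 6.29*n^2 - 0.5192*n - 8.3424
(4) = -m^4*r^2 + m^4*r + m^3*r^3 + 3*m^3*r^2 + m^3*r + 56*m^2*r^4 + 2*m^2*r^3 + 4*m^2*r^2 + 112*m*r^4 + m*r^3 + 56*r^4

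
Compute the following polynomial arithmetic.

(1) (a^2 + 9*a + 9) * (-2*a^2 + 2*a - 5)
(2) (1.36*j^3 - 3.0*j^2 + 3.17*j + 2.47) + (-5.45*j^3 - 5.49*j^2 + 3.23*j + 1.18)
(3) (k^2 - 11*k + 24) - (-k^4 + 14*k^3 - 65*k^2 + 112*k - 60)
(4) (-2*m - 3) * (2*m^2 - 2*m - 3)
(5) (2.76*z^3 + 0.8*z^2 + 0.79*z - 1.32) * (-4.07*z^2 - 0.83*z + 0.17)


(1) = -2*a^4 - 16*a^3 - 5*a^2 - 27*a - 45
(2) = -4.09*j^3 - 8.49*j^2 + 6.4*j + 3.65
(3) = k^4 - 14*k^3 + 66*k^2 - 123*k + 84
(4) = -4*m^3 - 2*m^2 + 12*m + 9
(5) = -11.2332*z^5 - 5.5468*z^4 - 3.4101*z^3 + 4.8527*z^2 + 1.2299*z - 0.2244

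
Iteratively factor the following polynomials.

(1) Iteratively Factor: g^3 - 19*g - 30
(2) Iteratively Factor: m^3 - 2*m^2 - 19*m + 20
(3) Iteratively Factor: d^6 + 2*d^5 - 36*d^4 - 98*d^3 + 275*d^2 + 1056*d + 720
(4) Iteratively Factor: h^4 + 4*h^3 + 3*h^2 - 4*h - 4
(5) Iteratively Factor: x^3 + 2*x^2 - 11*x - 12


(1) = (g - 5)*(g^2 + 5*g + 6) = (g - 5)*(g + 3)*(g + 2)
(2) = (m - 5)*(m^2 + 3*m - 4) = (m - 5)*(m - 1)*(m + 4)
(3) = (d + 3)*(d^5 - d^4 - 33*d^3 + d^2 + 272*d + 240) = (d - 4)*(d + 3)*(d^4 + 3*d^3 - 21*d^2 - 83*d - 60) = (d - 4)*(d + 3)*(d + 4)*(d^3 - d^2 - 17*d - 15) = (d - 5)*(d - 4)*(d + 3)*(d + 4)*(d^2 + 4*d + 3) = (d - 5)*(d - 4)*(d + 3)^2*(d + 4)*(d + 1)
(4) = (h - 1)*(h^3 + 5*h^2 + 8*h + 4) = (h - 1)*(h + 2)*(h^2 + 3*h + 2) = (h - 1)*(h + 2)^2*(h + 1)
(5) = (x + 4)*(x^2 - 2*x - 3) = (x - 3)*(x + 4)*(x + 1)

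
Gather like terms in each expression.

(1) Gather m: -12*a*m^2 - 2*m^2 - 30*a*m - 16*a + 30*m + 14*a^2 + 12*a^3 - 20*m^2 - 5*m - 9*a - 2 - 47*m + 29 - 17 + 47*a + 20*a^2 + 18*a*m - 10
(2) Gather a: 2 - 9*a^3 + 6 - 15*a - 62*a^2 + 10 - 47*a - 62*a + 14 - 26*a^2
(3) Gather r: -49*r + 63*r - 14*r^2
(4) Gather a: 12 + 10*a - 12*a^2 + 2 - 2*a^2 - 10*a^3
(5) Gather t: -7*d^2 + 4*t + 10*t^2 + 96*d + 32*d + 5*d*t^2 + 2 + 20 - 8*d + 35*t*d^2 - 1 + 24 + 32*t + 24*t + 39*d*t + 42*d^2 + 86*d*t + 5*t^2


(1) = 12*a^3 + 34*a^2 + 22*a + m^2*(-12*a - 22) + m*(-12*a - 22)
(2) = -9*a^3 - 88*a^2 - 124*a + 32
(3) = -14*r^2 + 14*r
(4) = -10*a^3 - 14*a^2 + 10*a + 14
(5) = 35*d^2 + 120*d + t^2*(5*d + 15) + t*(35*d^2 + 125*d + 60) + 45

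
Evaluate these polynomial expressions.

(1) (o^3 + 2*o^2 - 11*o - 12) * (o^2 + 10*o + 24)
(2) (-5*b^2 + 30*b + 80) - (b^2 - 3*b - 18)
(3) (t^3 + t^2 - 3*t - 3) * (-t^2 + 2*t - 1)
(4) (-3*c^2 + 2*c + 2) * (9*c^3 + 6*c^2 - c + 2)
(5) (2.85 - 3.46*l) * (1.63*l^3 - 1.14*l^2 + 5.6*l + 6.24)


(1) = o^5 + 12*o^4 + 33*o^3 - 74*o^2 - 384*o - 288
(2) = -6*b^2 + 33*b + 98
(3) = -t^5 + t^4 + 4*t^3 - 4*t^2 - 3*t + 3
(4) = -27*c^5 + 33*c^3 + 4*c^2 + 2*c + 4
(5) = -5.6398*l^4 + 8.5899*l^3 - 22.625*l^2 - 5.6304*l + 17.784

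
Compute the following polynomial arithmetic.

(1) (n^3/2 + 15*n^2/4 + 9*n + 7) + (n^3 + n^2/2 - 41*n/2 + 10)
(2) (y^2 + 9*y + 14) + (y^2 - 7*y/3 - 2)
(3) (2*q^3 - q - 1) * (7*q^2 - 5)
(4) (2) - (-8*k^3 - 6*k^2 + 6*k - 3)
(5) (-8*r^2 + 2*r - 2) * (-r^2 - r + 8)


(1) = 3*n^3/2 + 17*n^2/4 - 23*n/2 + 17
(2) = 2*y^2 + 20*y/3 + 12
(3) = 14*q^5 - 17*q^3 - 7*q^2 + 5*q + 5
(4) = 8*k^3 + 6*k^2 - 6*k + 5
(5) = 8*r^4 + 6*r^3 - 64*r^2 + 18*r - 16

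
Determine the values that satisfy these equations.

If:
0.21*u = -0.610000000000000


Then:
u = -2.90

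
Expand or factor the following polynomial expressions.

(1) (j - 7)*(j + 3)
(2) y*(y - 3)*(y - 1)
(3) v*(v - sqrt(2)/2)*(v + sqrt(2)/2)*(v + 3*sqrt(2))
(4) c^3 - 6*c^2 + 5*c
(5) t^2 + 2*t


(1) = j^2 - 4*j - 21
(2) = y^3 - 4*y^2 + 3*y
(3) = v^4 + 3*sqrt(2)*v^3 - v^2/2 - 3*sqrt(2)*v/2
(4) = c*(c - 5)*(c - 1)
(5) = t*(t + 2)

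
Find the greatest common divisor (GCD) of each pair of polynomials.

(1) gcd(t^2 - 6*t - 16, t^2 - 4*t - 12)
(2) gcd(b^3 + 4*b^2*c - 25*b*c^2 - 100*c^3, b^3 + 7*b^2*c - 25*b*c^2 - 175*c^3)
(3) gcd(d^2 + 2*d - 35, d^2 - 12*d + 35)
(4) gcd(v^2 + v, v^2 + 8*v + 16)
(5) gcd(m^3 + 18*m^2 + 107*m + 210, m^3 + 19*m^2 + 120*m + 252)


(1) = t + 2
(2) = gcd((b - 5*c)*(b + 4*c)*(b + 5*c), (b - 5*c)*(b + 5*c)*(b + 7*c)) = b^2 - 25*c^2
(3) = d - 5
(4) = 1
(5) = m^2 + 13*m + 42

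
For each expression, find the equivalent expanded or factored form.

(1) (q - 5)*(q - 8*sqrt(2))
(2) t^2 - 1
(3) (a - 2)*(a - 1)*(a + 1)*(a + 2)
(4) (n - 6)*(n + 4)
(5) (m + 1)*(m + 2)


(1) = q^2 - 8*sqrt(2)*q - 5*q + 40*sqrt(2)
(2) = (t - 1)*(t + 1)
(3) = a^4 - 5*a^2 + 4
(4) = n^2 - 2*n - 24
(5) = m^2 + 3*m + 2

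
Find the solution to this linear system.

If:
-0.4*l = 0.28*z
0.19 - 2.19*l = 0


Then:
l = 0.09
z = -0.12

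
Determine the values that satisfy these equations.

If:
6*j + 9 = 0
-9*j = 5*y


Then:
j = -3/2
y = 27/10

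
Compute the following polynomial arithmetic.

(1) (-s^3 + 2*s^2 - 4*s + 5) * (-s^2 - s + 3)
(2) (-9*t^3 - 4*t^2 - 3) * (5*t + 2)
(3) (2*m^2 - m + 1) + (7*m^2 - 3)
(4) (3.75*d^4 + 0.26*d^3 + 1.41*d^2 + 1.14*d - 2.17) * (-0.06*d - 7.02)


(1) = s^5 - s^4 - s^3 + 5*s^2 - 17*s + 15
(2) = -45*t^4 - 38*t^3 - 8*t^2 - 15*t - 6
(3) = 9*m^2 - m - 2
(4) = -0.225*d^5 - 26.3406*d^4 - 1.9098*d^3 - 9.9666*d^2 - 7.8726*d + 15.2334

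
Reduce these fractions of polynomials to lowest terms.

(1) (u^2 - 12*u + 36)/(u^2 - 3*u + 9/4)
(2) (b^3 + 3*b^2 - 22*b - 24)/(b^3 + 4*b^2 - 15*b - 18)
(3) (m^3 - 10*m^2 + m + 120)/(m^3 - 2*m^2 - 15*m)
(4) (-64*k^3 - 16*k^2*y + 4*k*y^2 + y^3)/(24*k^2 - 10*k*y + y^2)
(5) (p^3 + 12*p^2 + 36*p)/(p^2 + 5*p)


(1) = (4*u^2 - 48*u + 144)/(4*u^2 - 12*u + 9)
(2) = (b - 4)/(b - 3)
(3) = (m - 8)/m
(4) = (16*k^2 + 8*k*y + y^2)/(-6*k + y)
(5) = (p^2 + 12*p + 36)/(p + 5)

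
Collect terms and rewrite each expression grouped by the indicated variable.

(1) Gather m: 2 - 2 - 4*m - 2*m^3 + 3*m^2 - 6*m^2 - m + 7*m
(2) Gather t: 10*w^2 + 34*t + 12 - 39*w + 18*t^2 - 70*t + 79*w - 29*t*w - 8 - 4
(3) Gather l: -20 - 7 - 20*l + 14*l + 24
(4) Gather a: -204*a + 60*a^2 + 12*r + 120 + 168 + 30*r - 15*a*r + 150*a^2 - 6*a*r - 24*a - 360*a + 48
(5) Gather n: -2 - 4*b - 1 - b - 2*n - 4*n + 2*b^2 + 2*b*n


(1) = -2*m^3 - 3*m^2 + 2*m
(2) = 18*t^2 + t*(-29*w - 36) + 10*w^2 + 40*w
(3) = -6*l - 3
(4) = 210*a^2 + a*(-21*r - 588) + 42*r + 336
(5) = 2*b^2 - 5*b + n*(2*b - 6) - 3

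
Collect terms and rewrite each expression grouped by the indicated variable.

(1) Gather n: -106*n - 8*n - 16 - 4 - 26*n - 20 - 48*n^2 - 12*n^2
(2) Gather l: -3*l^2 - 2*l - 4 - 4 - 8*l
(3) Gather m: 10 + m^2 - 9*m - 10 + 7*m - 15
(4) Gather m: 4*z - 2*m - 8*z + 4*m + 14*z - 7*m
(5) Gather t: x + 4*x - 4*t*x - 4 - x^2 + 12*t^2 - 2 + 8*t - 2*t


(1) = -60*n^2 - 140*n - 40
(2) = -3*l^2 - 10*l - 8
(3) = m^2 - 2*m - 15
(4) = -5*m + 10*z
(5) = 12*t^2 + t*(6 - 4*x) - x^2 + 5*x - 6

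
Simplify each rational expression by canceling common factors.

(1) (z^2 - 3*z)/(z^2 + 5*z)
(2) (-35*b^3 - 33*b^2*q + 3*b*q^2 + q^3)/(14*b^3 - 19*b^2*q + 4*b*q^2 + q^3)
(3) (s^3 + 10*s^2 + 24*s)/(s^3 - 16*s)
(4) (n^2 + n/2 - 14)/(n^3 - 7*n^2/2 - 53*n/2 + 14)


(1) = (z - 3)/(z + 5)
(2) = (-5*b^2 - 4*b*q + q^2)/(2*b^2 - 3*b*q + q^2)
(3) = (s + 6)/(s - 4)
(4) = (2*n - 7)/(2*n^2 - 15*n + 7)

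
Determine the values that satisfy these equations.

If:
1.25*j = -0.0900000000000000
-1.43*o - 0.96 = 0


Then:
j = -0.07
o = -0.67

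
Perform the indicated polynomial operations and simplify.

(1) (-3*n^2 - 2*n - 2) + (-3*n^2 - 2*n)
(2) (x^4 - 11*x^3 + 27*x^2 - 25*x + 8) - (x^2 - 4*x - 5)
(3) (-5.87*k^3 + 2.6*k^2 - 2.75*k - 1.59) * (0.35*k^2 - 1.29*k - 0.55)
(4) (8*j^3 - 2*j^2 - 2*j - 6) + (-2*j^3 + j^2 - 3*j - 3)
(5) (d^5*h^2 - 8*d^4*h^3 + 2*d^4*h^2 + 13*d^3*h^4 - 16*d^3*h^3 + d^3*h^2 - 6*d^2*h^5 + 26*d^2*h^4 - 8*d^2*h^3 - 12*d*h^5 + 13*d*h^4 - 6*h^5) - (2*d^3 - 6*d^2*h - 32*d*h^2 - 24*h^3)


(1) = -6*n^2 - 4*n - 2
(2) = x^4 - 11*x^3 + 26*x^2 - 21*x + 13
(3) = -2.0545*k^5 + 8.4823*k^4 - 1.088*k^3 + 1.561*k^2 + 3.5636*k + 0.8745
(4) = 6*j^3 - j^2 - 5*j - 9
(5) = d^5*h^2 - 8*d^4*h^3 + 2*d^4*h^2 + 13*d^3*h^4 - 16*d^3*h^3 + d^3*h^2 - 2*d^3 - 6*d^2*h^5 + 26*d^2*h^4 - 8*d^2*h^3 + 6*d^2*h - 12*d*h^5 + 13*d*h^4 + 32*d*h^2 - 6*h^5 + 24*h^3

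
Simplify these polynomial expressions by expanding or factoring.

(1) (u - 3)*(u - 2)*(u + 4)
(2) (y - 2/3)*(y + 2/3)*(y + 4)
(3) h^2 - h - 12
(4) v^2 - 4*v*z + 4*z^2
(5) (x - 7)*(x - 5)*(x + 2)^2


(1) = u^3 - u^2 - 14*u + 24
(2) = y^3 + 4*y^2 - 4*y/9 - 16/9
(3) = (h - 4)*(h + 3)
(4) = (v - 2*z)^2
(5) = x^4 - 8*x^3 - 9*x^2 + 92*x + 140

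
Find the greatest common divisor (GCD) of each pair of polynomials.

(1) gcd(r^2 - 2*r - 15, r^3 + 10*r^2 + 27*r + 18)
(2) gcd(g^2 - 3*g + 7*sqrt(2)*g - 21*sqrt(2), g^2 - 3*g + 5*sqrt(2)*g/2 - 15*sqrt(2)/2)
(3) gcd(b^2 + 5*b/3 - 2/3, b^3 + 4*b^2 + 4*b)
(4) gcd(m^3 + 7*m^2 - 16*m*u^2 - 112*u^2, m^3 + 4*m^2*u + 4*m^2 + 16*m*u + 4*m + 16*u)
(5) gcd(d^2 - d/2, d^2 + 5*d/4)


(1) = r + 3
(2) = g - 3
(3) = b + 2
(4) = m + 4*u
(5) = d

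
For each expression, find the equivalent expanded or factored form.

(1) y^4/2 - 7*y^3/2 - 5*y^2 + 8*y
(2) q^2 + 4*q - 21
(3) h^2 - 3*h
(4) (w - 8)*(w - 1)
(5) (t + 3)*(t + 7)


(1) = y*(y/2 + 1)*(y - 8)*(y - 1)
(2) = (q - 3)*(q + 7)
(3) = h*(h - 3)
(4) = w^2 - 9*w + 8
(5) = t^2 + 10*t + 21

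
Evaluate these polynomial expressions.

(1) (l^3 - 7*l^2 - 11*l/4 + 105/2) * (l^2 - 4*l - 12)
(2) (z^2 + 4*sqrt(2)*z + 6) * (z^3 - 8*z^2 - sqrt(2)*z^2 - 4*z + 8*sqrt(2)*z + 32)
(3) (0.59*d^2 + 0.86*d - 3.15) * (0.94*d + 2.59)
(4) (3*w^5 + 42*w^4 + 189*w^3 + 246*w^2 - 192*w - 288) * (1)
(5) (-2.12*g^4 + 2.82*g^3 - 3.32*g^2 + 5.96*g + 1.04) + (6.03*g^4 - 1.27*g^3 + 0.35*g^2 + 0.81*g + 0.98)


(1) = l^5 - 11*l^4 + 53*l^3/4 + 295*l^2/2 - 177*l - 630
(2) = z^5 - 8*z^4 + 3*sqrt(2)*z^4 - 24*sqrt(2)*z^3 - 6*z^3 - 22*sqrt(2)*z^2 + 48*z^2 - 24*z + 176*sqrt(2)*z + 192
(3) = 0.5546*d^3 + 2.3365*d^2 - 0.7336*d - 8.1585
(4) = 3*w^5 + 42*w^4 + 189*w^3 + 246*w^2 - 192*w - 288
(5) = 3.91*g^4 + 1.55*g^3 - 2.97*g^2 + 6.77*g + 2.02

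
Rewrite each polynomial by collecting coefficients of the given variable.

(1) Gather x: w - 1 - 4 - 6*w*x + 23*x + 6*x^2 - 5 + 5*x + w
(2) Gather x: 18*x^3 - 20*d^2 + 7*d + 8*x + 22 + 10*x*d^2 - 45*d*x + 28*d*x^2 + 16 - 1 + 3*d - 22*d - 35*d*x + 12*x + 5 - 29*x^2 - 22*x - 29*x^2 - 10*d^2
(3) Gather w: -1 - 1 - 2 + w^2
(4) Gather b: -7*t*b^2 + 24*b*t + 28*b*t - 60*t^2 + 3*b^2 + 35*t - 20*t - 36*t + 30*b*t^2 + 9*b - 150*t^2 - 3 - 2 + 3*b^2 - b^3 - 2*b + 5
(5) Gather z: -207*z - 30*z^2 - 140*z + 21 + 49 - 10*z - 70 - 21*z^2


(1) = 2*w + 6*x^2 + x*(28 - 6*w) - 10
(2) = -30*d^2 - 12*d + 18*x^3 + x^2*(28*d - 58) + x*(10*d^2 - 80*d - 2) + 42
(3) = w^2 - 4
(4) = -b^3 + b^2*(6 - 7*t) + b*(30*t^2 + 52*t + 7) - 210*t^2 - 21*t
(5) = -51*z^2 - 357*z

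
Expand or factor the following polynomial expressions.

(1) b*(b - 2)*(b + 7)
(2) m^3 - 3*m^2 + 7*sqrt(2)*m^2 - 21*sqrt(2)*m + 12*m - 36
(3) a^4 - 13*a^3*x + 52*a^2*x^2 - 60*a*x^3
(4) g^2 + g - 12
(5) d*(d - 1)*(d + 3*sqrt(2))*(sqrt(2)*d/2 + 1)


(1) = b^3 + 5*b^2 - 14*b
(2) = (m - 3)*(m + sqrt(2))*(m + 6*sqrt(2))
(3) = a*(a - 6*x)*(a - 5*x)*(a - 2*x)
(4) = (g - 3)*(g + 4)
(5) = sqrt(2)*d^4/2 - sqrt(2)*d^3/2 + 4*d^3 - 4*d^2 + 3*sqrt(2)*d^2 - 3*sqrt(2)*d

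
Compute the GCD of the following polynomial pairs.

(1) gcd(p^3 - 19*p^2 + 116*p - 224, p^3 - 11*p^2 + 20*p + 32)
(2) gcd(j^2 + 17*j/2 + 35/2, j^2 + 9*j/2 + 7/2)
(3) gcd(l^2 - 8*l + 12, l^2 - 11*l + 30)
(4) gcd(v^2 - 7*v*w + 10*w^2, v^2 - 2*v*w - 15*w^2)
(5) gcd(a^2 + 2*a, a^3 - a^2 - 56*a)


(1) = gcd((p - 8)*(p - 7)*(p - 4), (p - 8)*(p - 4)*(p + 1)) = p^2 - 12*p + 32
(2) = gcd((j + 7/2)*(j + 5), (j + 1)*(j + 7/2)) = j + 7/2
(3) = gcd((l - 6)*(l - 2), (l - 6)*(l - 5)) = l - 6
(4) = v - 5*w
(5) = gcd(a*(a + 2), a*(a - 8)*(a + 7)) = a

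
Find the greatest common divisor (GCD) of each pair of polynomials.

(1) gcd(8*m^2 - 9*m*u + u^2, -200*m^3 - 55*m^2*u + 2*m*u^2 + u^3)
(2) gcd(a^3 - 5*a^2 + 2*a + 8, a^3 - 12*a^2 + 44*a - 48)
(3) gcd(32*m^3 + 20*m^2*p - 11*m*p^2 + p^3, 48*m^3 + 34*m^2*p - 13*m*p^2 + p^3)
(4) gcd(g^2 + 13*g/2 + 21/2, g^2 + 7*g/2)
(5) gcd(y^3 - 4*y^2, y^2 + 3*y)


(1) = -8*m + u
(2) = a^2 - 6*a + 8
(3) = -8*m^2 - 7*m*p + p^2
(4) = gcd((g + 3)*(g + 7/2), g*(g + 7/2)) = g + 7/2
(5) = gcd(y^2*(y - 4), y*(y + 3)) = y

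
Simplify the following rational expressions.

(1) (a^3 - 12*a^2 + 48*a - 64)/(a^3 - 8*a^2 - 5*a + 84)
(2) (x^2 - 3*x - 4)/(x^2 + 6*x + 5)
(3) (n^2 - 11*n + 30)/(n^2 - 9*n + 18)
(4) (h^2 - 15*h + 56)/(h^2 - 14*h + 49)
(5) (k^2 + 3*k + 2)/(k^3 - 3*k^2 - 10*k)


(1) = (a^2 - 8*a + 16)/(a^2 - 4*a - 21)
(2) = (x - 4)/(x + 5)
(3) = (n - 5)/(n - 3)
(4) = (h - 8)/(h - 7)
(5) = (k + 1)/(k^2 - 5*k)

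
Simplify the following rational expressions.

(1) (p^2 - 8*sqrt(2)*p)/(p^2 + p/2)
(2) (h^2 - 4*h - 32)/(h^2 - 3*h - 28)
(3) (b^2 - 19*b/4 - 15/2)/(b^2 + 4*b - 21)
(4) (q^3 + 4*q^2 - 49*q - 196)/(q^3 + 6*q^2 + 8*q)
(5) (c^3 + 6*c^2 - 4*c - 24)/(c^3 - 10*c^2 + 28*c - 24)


(1) = (2*p - 16*sqrt(2))/(2*p + 1)
(2) = (h - 8)/(h - 7)
(3) = (4*b^2 - 19*b - 30)/(4*b^2 + 16*b - 84)
(4) = (q^2 - 49)/(q^2 + 2*q)
(5) = (c^2 + 8*c + 12)/(c^2 - 8*c + 12)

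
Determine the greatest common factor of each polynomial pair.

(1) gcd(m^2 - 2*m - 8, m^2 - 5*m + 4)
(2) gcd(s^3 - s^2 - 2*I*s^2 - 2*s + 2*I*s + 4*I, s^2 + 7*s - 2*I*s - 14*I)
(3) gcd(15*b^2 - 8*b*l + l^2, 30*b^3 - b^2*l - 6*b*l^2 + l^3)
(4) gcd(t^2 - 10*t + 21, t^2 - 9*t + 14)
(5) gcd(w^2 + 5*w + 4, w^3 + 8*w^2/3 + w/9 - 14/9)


(1) = m - 4
(2) = gcd((s - 2)*(s + 1)*(s - 2*I), (s + 7)*(s - 2*I)) = s - 2*I
(3) = gcd((-5*b + l)*(-3*b + l), (-5*b + l)*(-3*b + l)*(2*b + l)) = 15*b^2 - 8*b*l + l^2
(4) = gcd((t - 7)*(t - 3), (t - 7)*(t - 2)) = t - 7
(5) = w + 1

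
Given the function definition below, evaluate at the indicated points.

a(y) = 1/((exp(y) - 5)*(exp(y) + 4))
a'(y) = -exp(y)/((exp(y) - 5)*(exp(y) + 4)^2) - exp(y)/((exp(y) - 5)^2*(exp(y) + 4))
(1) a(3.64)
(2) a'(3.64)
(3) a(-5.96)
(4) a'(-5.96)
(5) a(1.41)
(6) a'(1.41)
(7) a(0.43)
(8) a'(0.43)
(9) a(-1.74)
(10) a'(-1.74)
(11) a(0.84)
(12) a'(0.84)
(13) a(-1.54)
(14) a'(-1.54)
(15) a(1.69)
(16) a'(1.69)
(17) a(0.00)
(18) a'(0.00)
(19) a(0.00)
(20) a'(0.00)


(1) = 0.00
(2) = -0.00
(3) = -0.05
(4) = 0.00
(5) = -0.14
(6) = -0.55
(7) = -0.05
(8) = -0.01
(9) = -0.05
(10) = 0.00
(11) = -0.06
(12) = -0.03
(13) = -0.05
(14) = 0.00
(15) = 0.25
(16) = -3.42
(17) = -0.05
(18) = -0.00
(19) = -0.05
(20) = -0.00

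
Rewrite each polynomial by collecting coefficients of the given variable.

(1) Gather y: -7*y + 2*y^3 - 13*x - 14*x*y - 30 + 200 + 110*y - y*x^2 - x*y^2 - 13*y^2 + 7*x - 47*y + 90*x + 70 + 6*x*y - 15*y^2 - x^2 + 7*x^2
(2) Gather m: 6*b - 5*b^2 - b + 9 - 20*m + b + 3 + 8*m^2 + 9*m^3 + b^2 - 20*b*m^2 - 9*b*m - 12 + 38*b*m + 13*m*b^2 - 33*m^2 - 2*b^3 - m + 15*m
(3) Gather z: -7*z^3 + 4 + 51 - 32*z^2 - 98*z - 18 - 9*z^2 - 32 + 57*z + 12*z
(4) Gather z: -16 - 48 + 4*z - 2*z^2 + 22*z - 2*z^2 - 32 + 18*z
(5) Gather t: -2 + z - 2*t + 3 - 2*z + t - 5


(1) = 6*x^2 + 84*x + 2*y^3 + y^2*(-x - 28) + y*(-x^2 - 8*x + 56) + 240
(2) = -2*b^3 - 4*b^2 + 6*b + 9*m^3 + m^2*(-20*b - 25) + m*(13*b^2 + 29*b - 6)
(3) = -7*z^3 - 41*z^2 - 29*z + 5
(4) = -4*z^2 + 44*z - 96
(5) = -t - z - 4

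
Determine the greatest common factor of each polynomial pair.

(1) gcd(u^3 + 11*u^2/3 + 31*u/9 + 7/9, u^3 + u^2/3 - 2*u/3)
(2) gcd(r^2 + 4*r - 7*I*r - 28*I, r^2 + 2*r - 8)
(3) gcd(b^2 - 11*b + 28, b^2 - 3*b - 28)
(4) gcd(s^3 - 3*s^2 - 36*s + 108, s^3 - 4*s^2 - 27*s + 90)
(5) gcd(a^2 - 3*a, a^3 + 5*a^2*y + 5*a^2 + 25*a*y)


(1) = u + 1
(2) = r + 4
(3) = b - 7
(4) = s^2 - 9*s + 18
(5) = gcd(a*(a - 3), a*(a + 5)*(a + 5*y)) = a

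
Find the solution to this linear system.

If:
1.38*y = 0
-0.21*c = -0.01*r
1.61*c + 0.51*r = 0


Then:
c = 0.00
r = 0.00
y = 0.00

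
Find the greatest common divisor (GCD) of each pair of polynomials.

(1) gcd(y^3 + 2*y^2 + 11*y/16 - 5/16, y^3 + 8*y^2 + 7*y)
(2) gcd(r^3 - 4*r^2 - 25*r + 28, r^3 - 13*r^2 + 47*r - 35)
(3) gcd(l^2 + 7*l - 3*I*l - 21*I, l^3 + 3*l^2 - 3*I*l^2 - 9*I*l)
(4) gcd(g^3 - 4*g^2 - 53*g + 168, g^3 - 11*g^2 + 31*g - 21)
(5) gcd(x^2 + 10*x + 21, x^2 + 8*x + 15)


(1) = gcd((y - 1/4)*(y + 1)*(y + 5/4), y*(y + 1)*(y + 7)) = y + 1
(2) = gcd((r - 7)*(r - 1)*(r + 4), (r - 7)*(r - 5)*(r - 1)) = r^2 - 8*r + 7
(3) = gcd((l + 7)*(l - 3*I), l*(l + 3)*(l - 3*I)) = l - 3*I
(4) = gcd((g - 8)*(g - 3)*(g + 7), (g - 7)*(g - 3)*(g - 1)) = g - 3
(5) = x + 3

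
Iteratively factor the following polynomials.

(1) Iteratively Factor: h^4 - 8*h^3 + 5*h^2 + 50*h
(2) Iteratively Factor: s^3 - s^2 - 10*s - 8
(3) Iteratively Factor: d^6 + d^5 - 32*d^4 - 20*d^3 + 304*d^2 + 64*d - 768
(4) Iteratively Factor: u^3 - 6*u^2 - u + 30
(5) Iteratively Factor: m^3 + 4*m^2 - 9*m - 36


(1) = (h)*(h^3 - 8*h^2 + 5*h + 50) = h*(h - 5)*(h^2 - 3*h - 10) = h*(h - 5)*(h + 2)*(h - 5)
(2) = (s + 2)*(s^2 - 3*s - 4) = (s - 4)*(s + 2)*(s + 1)
(3) = (d - 2)*(d^5 + 3*d^4 - 26*d^3 - 72*d^2 + 160*d + 384) = (d - 2)*(d + 4)*(d^4 - d^3 - 22*d^2 + 16*d + 96) = (d - 3)*(d - 2)*(d + 4)*(d^3 + 2*d^2 - 16*d - 32) = (d - 3)*(d - 2)*(d + 4)^2*(d^2 - 2*d - 8) = (d - 4)*(d - 3)*(d - 2)*(d + 4)^2*(d + 2)
(4) = (u - 5)*(u^2 - u - 6) = (u - 5)*(u + 2)*(u - 3)
(5) = (m + 3)*(m^2 + m - 12) = (m - 3)*(m + 3)*(m + 4)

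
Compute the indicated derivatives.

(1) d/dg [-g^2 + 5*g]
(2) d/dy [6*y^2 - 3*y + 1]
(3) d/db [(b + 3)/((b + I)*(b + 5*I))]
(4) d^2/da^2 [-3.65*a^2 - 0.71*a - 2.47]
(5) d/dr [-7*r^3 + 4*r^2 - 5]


(1) = 5 - 2*g
(2) = 12*y - 3
(3) = (-b^2 - 6*b - 5 - 18*I)/(b^4 + 12*I*b^3 - 46*b^2 - 60*I*b + 25)
(4) = -7.30000000000000
(5) = r*(8 - 21*r)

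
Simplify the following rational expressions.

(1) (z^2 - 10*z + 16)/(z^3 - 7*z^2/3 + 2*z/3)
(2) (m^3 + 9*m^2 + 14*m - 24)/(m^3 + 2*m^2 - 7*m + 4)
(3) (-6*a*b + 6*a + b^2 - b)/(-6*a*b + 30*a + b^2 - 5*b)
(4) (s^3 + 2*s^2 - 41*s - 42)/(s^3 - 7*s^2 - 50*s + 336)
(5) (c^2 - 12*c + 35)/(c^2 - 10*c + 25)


(1) = (3*z - 24)/(3*z^2 - z)
(2) = (m + 6)/(m - 1)
(3) = (b - 1)/(b - 5)
(4) = (s + 1)/(s - 8)
(5) = (c - 7)/(c - 5)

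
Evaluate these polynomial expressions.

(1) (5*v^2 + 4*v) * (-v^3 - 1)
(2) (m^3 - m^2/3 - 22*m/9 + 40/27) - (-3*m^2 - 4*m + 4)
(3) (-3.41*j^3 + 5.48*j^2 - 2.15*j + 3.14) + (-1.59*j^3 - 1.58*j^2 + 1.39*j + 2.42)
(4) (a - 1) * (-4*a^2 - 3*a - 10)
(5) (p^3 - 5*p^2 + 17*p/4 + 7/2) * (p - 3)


(1) = -5*v^5 - 4*v^4 - 5*v^2 - 4*v
(2) = m^3 + 8*m^2/3 + 14*m/9 - 68/27
(3) = -5.0*j^3 + 3.9*j^2 - 0.76*j + 5.56
(4) = -4*a^3 + a^2 - 7*a + 10
(5) = p^4 - 8*p^3 + 77*p^2/4 - 37*p/4 - 21/2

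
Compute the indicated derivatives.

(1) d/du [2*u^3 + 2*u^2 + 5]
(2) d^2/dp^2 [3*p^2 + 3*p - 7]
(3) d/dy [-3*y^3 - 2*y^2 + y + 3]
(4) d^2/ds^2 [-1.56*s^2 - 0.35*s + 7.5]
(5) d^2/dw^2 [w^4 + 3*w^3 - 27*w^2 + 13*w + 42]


(1) = 2*u*(3*u + 2)
(2) = 6
(3) = -9*y^2 - 4*y + 1
(4) = -3.12000000000000
(5) = 12*w^2 + 18*w - 54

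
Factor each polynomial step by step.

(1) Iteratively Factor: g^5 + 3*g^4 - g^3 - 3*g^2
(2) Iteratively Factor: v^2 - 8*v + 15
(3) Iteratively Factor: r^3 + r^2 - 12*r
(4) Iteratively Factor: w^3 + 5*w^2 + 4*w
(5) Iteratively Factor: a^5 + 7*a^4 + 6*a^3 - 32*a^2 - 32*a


(1) = (g)*(g^4 + 3*g^3 - g^2 - 3*g) = g*(g + 3)*(g^3 - g) = g*(g + 1)*(g + 3)*(g^2 - g) = g^2*(g + 1)*(g + 3)*(g - 1)
(2) = (v - 5)*(v - 3)
(3) = (r + 4)*(r^2 - 3*r) = r*(r + 4)*(r - 3)
(4) = (w + 4)*(w^2 + w) = w*(w + 4)*(w + 1)
(5) = (a)*(a^4 + 7*a^3 + 6*a^2 - 32*a - 32) = a*(a + 4)*(a^3 + 3*a^2 - 6*a - 8) = a*(a + 4)^2*(a^2 - a - 2) = a*(a + 1)*(a + 4)^2*(a - 2)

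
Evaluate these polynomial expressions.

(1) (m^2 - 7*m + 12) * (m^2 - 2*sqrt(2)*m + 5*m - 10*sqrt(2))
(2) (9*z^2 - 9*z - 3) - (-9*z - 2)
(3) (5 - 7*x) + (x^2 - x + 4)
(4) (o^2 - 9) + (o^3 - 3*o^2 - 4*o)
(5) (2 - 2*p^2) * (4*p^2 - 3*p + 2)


(1) = m^4 - 2*sqrt(2)*m^3 - 2*m^3 - 23*m^2 + 4*sqrt(2)*m^2 + 60*m + 46*sqrt(2)*m - 120*sqrt(2)
(2) = 9*z^2 - 1
(3) = x^2 - 8*x + 9
(4) = o^3 - 2*o^2 - 4*o - 9
(5) = -8*p^4 + 6*p^3 + 4*p^2 - 6*p + 4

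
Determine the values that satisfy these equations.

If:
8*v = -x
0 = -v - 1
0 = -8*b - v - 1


Then:
b = 0
v = -1
x = 8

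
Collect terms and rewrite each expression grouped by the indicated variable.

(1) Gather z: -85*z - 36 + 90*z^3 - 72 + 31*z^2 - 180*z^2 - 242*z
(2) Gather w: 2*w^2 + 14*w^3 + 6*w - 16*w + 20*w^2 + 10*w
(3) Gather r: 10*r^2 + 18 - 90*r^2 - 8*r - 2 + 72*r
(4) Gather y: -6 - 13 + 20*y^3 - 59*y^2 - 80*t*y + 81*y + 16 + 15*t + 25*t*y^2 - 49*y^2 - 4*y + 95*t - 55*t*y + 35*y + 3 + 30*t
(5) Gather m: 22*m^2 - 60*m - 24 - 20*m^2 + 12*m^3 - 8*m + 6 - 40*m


(1) = 90*z^3 - 149*z^2 - 327*z - 108
(2) = 14*w^3 + 22*w^2
(3) = -80*r^2 + 64*r + 16
(4) = 140*t + 20*y^3 + y^2*(25*t - 108) + y*(112 - 135*t)
(5) = 12*m^3 + 2*m^2 - 108*m - 18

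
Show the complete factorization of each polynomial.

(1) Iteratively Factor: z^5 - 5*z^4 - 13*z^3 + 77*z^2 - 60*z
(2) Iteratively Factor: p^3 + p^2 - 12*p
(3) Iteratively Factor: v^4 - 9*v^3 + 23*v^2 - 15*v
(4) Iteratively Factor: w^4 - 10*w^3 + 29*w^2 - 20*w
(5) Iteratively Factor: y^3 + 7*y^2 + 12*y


(1) = (z)*(z^4 - 5*z^3 - 13*z^2 + 77*z - 60) = z*(z + 4)*(z^3 - 9*z^2 + 23*z - 15) = z*(z - 5)*(z + 4)*(z^2 - 4*z + 3) = z*(z - 5)*(z - 3)*(z + 4)*(z - 1)
(2) = (p)*(p^2 + p - 12) = p*(p - 3)*(p + 4)
(3) = (v)*(v^3 - 9*v^2 + 23*v - 15) = v*(v - 3)*(v^2 - 6*v + 5) = v*(v - 3)*(v - 1)*(v - 5)
(4) = (w - 1)*(w^3 - 9*w^2 + 20*w) = (w - 4)*(w - 1)*(w^2 - 5*w) = w*(w - 4)*(w - 1)*(w - 5)
(5) = (y)*(y^2 + 7*y + 12) = y*(y + 3)*(y + 4)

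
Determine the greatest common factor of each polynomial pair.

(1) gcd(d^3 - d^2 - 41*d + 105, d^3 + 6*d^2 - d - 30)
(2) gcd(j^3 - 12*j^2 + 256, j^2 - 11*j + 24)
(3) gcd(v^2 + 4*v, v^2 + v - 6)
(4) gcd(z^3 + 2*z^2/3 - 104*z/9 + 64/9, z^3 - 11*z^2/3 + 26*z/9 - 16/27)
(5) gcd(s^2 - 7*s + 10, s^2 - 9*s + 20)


(1) = gcd((d - 5)*(d - 3)*(d + 7), (d - 2)*(d + 3)*(d + 5)) = 1
(2) = gcd((j - 8)^2*(j + 4), (j - 8)*(j - 3)) = j - 8
(3) = gcd(v*(v + 4), (v - 2)*(v + 3)) = 1
(4) = z^2 - 10*z/3 + 16/9
(5) = s - 5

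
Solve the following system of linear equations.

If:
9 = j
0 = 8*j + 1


Then:
No Solution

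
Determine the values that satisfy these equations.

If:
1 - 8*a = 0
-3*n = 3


Then:
a = 1/8
n = -1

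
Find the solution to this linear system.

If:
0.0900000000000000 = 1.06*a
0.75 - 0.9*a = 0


Then:
No Solution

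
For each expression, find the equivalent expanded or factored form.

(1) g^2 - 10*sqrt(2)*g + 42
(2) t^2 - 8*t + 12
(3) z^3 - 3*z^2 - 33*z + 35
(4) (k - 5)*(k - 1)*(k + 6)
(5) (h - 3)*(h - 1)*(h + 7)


(1) = (g - 7*sqrt(2))*(g - 3*sqrt(2))
(2) = (t - 6)*(t - 2)
(3) = (z - 7)*(z - 1)*(z + 5)
(4) = k^3 - 31*k + 30
(5) = h^3 + 3*h^2 - 25*h + 21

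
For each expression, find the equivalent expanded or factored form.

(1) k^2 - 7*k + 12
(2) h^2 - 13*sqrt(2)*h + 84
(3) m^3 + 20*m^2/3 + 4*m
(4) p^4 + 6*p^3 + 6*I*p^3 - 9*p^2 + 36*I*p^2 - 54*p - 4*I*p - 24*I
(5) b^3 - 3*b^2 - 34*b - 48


(1) = (k - 4)*(k - 3)
(2) = (h - 7*sqrt(2))*(h - 6*sqrt(2))
(3) = m*(m + 2/3)*(m + 6)
(4) = (p + 6)*(p + I)^2*(p + 4*I)
(5) = (b - 8)*(b + 2)*(b + 3)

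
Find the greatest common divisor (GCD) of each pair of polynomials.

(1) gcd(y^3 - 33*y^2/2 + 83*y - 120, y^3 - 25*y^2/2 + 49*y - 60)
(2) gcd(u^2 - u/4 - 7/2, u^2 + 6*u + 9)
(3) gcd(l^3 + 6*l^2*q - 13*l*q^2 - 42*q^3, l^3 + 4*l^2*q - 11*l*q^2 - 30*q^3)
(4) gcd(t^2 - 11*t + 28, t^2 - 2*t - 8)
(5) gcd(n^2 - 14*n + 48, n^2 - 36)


(1) = gcd((y - 8)*(y - 6)*(y - 5/2), (y - 6)*(y - 4)*(y - 5/2)) = y^2 - 17*y/2 + 15
(2) = gcd((u - 2)*(u + 7/4), (u + 3)^2) = 1
(3) = -l^2 + l*q + 6*q^2
(4) = t - 4
(5) = n - 6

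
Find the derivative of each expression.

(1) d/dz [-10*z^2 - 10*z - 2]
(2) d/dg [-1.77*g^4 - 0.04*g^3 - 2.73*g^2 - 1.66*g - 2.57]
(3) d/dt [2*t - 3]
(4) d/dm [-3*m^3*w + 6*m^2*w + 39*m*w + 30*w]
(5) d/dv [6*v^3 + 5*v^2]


(1) = -20*z - 10
(2) = -7.08*g^3 - 0.12*g^2 - 5.46*g - 1.66
(3) = 2
(4) = 3*w*(-3*m^2 + 4*m + 13)
(5) = 2*v*(9*v + 5)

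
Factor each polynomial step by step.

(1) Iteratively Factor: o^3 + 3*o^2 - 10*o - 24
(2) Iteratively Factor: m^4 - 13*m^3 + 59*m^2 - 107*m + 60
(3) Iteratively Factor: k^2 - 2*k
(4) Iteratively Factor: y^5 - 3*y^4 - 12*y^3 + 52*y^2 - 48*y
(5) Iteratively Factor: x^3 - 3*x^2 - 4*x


(1) = (o + 4)*(o^2 - o - 6) = (o - 3)*(o + 4)*(o + 2)
(2) = (m - 3)*(m^3 - 10*m^2 + 29*m - 20) = (m - 4)*(m - 3)*(m^2 - 6*m + 5) = (m - 5)*(m - 4)*(m - 3)*(m - 1)
(3) = (k - 2)*(k)
(4) = (y)*(y^4 - 3*y^3 - 12*y^2 + 52*y - 48) = y*(y - 2)*(y^3 - y^2 - 14*y + 24) = y*(y - 2)*(y + 4)*(y^2 - 5*y + 6) = y*(y - 2)^2*(y + 4)*(y - 3)
(5) = (x + 1)*(x^2 - 4*x) = x*(x + 1)*(x - 4)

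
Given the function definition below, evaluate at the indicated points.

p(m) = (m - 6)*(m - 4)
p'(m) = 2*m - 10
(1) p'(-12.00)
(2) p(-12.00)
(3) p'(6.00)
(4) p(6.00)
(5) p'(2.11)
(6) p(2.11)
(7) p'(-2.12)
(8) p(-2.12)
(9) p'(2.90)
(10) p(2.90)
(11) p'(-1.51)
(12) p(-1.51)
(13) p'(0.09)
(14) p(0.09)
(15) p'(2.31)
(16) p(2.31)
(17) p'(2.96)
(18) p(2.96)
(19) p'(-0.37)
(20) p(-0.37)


(1) = -34.00
(2) = 288.00
(3) = 2.00
(4) = 0.00
(5) = -5.78
(6) = 7.35
(7) = -14.24
(8) = 49.69
(9) = -4.20
(10) = 3.41
(11) = -13.02
(12) = 41.38
(13) = -9.82
(14) = 23.11
(15) = -5.38
(16) = 6.24
(17) = -4.08
(18) = 3.16
(19) = -10.74
(20) = 27.84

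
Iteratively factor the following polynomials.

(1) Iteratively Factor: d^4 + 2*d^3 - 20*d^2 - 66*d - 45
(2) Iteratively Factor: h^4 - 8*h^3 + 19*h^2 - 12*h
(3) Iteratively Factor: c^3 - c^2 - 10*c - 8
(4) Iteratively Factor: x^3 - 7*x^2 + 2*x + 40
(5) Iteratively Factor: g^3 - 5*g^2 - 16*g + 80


(1) = (d + 3)*(d^3 - d^2 - 17*d - 15) = (d + 3)^2*(d^2 - 4*d - 5) = (d + 1)*(d + 3)^2*(d - 5)
(2) = (h)*(h^3 - 8*h^2 + 19*h - 12) = h*(h - 1)*(h^2 - 7*h + 12) = h*(h - 4)*(h - 1)*(h - 3)
(3) = (c + 2)*(c^2 - 3*c - 4) = (c - 4)*(c + 2)*(c + 1)
(4) = (x - 5)*(x^2 - 2*x - 8) = (x - 5)*(x - 4)*(x + 2)
(5) = (g - 5)*(g^2 - 16) = (g - 5)*(g - 4)*(g + 4)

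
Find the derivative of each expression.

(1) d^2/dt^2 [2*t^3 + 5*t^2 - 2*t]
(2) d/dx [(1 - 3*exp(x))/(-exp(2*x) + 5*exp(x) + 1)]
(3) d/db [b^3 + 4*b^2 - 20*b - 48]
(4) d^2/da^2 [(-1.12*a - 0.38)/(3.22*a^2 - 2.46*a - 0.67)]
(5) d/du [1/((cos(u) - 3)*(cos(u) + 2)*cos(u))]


(1) = 12*t + 10
(2) = (-3*exp(2*x) + 2*exp(x) - 8)*exp(x)/(exp(4*x) - 10*exp(3*x) + 23*exp(2*x) + 10*exp(x) + 1)
(3) = 3*b^2 + 8*b - 20
(4) = ((1.12*a + 0.38)*(6.44*a - 2.46)*(12.88*a - 4.92) + (21.6384*a - 3.0632)*(-3.22*a^2 + 2.46*a + 0.67))/(-3.22*a^2 + 2.46*a + 0.67)^3
(5) = (3*sin(u) - 6*sin(u)/cos(u)^2 - 2*tan(u))/((cos(u) - 3)^2*(cos(u) + 2)^2)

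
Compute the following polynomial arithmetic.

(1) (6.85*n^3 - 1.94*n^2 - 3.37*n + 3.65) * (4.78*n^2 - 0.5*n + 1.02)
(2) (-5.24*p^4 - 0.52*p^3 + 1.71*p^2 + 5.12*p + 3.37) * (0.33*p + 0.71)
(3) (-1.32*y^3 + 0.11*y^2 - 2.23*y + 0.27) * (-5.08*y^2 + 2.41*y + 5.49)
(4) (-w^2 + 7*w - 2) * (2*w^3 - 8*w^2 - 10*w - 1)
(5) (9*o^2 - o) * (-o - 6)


(1) = 32.743*n^5 - 12.6982*n^4 - 8.1516*n^3 + 17.1532*n^2 - 5.2624*n + 3.723
(2) = -1.7292*p^5 - 3.892*p^4 + 0.1951*p^3 + 2.9037*p^2 + 4.7473*p + 2.3927
(3) = 6.7056*y^5 - 3.74*y^4 + 4.3467*y^3 - 6.142*y^2 - 11.592*y + 1.4823
(4) = -2*w^5 + 22*w^4 - 50*w^3 - 53*w^2 + 13*w + 2
(5) = -9*o^3 - 53*o^2 + 6*o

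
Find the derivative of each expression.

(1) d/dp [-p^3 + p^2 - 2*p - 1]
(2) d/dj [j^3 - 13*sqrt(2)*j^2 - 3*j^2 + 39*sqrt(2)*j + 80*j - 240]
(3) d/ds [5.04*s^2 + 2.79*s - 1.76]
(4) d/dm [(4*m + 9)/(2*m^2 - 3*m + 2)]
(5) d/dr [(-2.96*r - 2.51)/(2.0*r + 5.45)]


(1) = -3*p^2 + 2*p - 2
(2) = 3*j^2 - 26*sqrt(2)*j - 6*j + 39*sqrt(2) + 80
(3) = 10.08*s + 2.79
(4) = (-8*m^2 - 36*m + 35)/(4*m^4 - 12*m^3 + 17*m^2 - 12*m + 4)
(5) = (-22.224*r - 60.5604)/(2.0*r + 5.45)^3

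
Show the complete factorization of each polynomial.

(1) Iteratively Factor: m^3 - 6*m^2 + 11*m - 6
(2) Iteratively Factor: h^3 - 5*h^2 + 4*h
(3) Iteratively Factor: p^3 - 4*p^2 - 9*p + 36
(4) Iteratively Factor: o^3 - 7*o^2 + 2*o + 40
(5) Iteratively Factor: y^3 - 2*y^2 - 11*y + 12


(1) = (m - 2)*(m^2 - 4*m + 3) = (m - 2)*(m - 1)*(m - 3)
(2) = (h - 1)*(h^2 - 4*h) = (h - 4)*(h - 1)*(h)
(3) = (p + 3)*(p^2 - 7*p + 12) = (p - 3)*(p + 3)*(p - 4)
(4) = (o + 2)*(o^2 - 9*o + 20) = (o - 5)*(o + 2)*(o - 4)
(5) = (y - 4)*(y^2 + 2*y - 3) = (y - 4)*(y - 1)*(y + 3)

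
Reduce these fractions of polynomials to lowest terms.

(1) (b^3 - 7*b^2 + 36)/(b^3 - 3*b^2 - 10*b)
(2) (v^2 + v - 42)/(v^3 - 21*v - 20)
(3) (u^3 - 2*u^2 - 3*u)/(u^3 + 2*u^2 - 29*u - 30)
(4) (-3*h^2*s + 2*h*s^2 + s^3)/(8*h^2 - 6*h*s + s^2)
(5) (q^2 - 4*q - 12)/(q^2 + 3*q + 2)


(1) = (b^2 - 9*b + 18)/(b^2 - 5*b)
(2) = (v^2 + v - 42)/(v^3 - 21*v - 20)
(3) = (u^2 - 3*u)/(u^2 + u - 30)
(4) = (-3*h^2*s + 2*h*s^2 + s^3)/(8*h^2 - 6*h*s + s^2)
(5) = (q - 6)/(q + 1)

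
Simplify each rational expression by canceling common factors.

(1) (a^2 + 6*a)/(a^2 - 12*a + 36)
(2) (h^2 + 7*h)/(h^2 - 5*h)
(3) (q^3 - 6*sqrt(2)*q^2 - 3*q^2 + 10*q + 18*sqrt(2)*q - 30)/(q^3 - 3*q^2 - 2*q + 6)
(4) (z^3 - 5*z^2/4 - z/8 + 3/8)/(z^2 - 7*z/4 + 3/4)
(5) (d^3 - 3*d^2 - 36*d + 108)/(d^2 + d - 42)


(1) = (a^2 + 6*a)/(a^2 - 12*a + 36)
(2) = (h + 7)/(h - 5)
(3) = (q - 5*sqrt(2))/(q + sqrt(2))
(4) = z + 1/2
(5) = (d^2 + 3*d - 18)/(d + 7)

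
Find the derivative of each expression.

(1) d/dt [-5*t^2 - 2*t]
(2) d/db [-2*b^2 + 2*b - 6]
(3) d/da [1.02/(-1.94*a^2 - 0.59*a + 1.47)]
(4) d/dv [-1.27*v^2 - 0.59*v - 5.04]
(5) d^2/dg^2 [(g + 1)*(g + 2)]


(1) = -10*t - 2
(2) = 2 - 4*b
(3) = (3.9576*a + 0.6018)/(1.94*a^2 + 0.59*a - 1.47)^2
(4) = -2.54*v - 0.59
(5) = 2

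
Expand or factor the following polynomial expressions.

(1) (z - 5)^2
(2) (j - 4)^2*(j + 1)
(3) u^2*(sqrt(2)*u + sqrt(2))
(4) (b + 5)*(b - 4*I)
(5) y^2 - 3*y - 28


(1) = z^2 - 10*z + 25
(2) = j^3 - 7*j^2 + 8*j + 16
(3) = sqrt(2)*u^3 + sqrt(2)*u^2
(4) = b^2 + 5*b - 4*I*b - 20*I
(5) = (y - 7)*(y + 4)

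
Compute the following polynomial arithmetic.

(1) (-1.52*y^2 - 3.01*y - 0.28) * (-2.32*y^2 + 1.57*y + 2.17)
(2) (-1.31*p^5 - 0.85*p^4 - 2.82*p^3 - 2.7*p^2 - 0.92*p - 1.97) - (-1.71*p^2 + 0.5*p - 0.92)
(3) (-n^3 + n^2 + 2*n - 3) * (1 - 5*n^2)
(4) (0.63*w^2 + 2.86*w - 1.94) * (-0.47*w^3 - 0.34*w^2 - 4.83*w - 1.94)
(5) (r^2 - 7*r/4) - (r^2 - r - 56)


(1) = 3.5264*y^4 + 4.5968*y^3 - 7.3745*y^2 - 6.9713*y - 0.6076
(2) = -1.31*p^5 - 0.85*p^4 - 2.82*p^3 - 0.99*p^2 - 1.42*p - 1.05
(3) = 5*n^5 - 5*n^4 - 11*n^3 + 16*n^2 + 2*n - 3
(4) = -0.2961*w^5 - 1.5584*w^4 - 3.1035*w^3 - 14.3764*w^2 + 3.8218*w + 3.7636
(5) = 56 - 3*r/4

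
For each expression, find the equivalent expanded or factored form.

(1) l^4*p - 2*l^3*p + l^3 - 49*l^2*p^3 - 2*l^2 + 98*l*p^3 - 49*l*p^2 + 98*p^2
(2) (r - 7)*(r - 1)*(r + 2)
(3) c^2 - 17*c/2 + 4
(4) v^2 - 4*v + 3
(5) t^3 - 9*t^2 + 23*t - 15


(1) = (l - 2)*(l - 7*p)*(l + 7*p)*(l*p + 1)
(2) = r^3 - 6*r^2 - 9*r + 14
(3) = (c - 8)*(c - 1/2)
(4) = (v - 3)*(v - 1)
(5) = (t - 5)*(t - 3)*(t - 1)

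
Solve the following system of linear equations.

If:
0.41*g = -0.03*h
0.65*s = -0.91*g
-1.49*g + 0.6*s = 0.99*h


Then:
g = 0.00
h = 0.00
s = 0.00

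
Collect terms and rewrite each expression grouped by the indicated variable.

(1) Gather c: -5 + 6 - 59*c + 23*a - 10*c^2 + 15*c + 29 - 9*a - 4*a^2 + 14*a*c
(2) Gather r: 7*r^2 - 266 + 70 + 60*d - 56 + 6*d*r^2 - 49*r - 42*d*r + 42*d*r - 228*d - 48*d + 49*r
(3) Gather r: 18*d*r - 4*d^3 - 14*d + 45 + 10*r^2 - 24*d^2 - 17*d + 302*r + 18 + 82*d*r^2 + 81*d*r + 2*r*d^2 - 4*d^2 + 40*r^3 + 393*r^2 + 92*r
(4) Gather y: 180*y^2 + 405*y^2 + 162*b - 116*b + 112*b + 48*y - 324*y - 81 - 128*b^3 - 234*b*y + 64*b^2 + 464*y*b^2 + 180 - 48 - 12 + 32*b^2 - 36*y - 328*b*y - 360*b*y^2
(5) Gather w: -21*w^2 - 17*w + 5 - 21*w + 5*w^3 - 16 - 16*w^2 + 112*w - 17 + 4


(1) = -4*a^2 + 14*a - 10*c^2 + c*(14*a - 44) + 30
(2) = -216*d + r^2*(6*d + 7) - 252
(3) = -4*d^3 - 28*d^2 - 31*d + 40*r^3 + r^2*(82*d + 403) + r*(2*d^2 + 99*d + 394) + 63
(4) = -128*b^3 + 96*b^2 + 158*b + y^2*(585 - 360*b) + y*(464*b^2 - 562*b - 312) + 39
(5) = 5*w^3 - 37*w^2 + 74*w - 24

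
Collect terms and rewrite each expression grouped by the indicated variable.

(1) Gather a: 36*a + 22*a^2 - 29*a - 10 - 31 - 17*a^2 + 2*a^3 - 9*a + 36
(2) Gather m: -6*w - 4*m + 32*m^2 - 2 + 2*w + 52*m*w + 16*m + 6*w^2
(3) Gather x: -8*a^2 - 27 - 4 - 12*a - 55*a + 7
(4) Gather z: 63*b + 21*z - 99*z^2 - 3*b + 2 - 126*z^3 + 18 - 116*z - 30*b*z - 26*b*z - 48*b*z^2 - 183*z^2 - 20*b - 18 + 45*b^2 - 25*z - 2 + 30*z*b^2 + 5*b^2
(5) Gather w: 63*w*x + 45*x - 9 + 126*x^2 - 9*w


(1) = 2*a^3 + 5*a^2 - 2*a - 5
(2) = 32*m^2 + m*(52*w + 12) + 6*w^2 - 4*w - 2
(3) = -8*a^2 - 67*a - 24
(4) = 50*b^2 + 40*b - 126*z^3 + z^2*(-48*b - 282) + z*(30*b^2 - 56*b - 120)
(5) = w*(63*x - 9) + 126*x^2 + 45*x - 9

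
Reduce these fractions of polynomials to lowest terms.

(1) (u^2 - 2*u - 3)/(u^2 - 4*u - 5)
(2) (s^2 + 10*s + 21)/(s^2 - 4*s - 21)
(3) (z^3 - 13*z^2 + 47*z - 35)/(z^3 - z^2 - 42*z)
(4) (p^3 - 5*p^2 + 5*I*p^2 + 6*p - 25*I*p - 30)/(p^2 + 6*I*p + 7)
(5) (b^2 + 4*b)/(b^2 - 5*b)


(1) = (u - 3)/(u - 5)
(2) = (s + 7)/(s - 7)
(3) = (z^2 - 6*z + 5)/(z^2 + 6*z)
(4) = (p^2 + p*(-5 + 6*I) - 30*I)/(p + 7*I)
(5) = (b + 4)/(b - 5)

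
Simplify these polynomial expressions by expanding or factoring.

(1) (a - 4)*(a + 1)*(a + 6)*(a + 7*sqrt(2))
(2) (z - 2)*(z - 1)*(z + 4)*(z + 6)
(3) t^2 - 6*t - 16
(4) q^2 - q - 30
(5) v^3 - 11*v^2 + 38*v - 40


(1) = a^4 + 3*a^3 + 7*sqrt(2)*a^3 - 22*a^2 + 21*sqrt(2)*a^2 - 154*sqrt(2)*a - 24*a - 168*sqrt(2)
(2) = z^4 + 7*z^3 - 4*z^2 - 52*z + 48
(3) = (t - 8)*(t + 2)
(4) = (q - 6)*(q + 5)
(5) = (v - 5)*(v - 4)*(v - 2)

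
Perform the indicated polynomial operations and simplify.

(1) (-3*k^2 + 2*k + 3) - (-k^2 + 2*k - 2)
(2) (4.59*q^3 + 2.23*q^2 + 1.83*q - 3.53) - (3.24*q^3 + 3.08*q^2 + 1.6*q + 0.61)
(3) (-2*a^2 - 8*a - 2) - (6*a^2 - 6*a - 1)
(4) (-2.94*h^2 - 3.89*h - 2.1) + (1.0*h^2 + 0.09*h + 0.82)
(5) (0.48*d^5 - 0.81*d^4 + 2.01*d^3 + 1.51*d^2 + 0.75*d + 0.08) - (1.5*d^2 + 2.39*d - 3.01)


(1) = 5 - 2*k^2
(2) = 1.35*q^3 - 0.85*q^2 + 0.23*q - 4.14
(3) = -8*a^2 - 2*a - 1
(4) = -1.94*h^2 - 3.8*h - 1.28
(5) = 0.48*d^5 - 0.81*d^4 + 2.01*d^3 + 0.01*d^2 - 1.64*d + 3.09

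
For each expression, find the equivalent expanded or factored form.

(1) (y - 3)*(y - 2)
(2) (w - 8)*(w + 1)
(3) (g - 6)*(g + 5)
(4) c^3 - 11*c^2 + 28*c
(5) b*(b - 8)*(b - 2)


(1) = y^2 - 5*y + 6
(2) = w^2 - 7*w - 8
(3) = g^2 - g - 30
(4) = c*(c - 7)*(c - 4)
(5) = b^3 - 10*b^2 + 16*b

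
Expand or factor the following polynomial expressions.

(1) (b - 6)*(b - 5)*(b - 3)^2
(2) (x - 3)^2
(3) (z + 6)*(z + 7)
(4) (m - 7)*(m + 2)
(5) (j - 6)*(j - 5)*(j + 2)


(1) = b^4 - 17*b^3 + 105*b^2 - 279*b + 270
(2) = x^2 - 6*x + 9
(3) = z^2 + 13*z + 42
(4) = m^2 - 5*m - 14
(5) = j^3 - 9*j^2 + 8*j + 60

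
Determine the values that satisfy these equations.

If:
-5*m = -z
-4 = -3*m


Then:
m = 4/3
z = 20/3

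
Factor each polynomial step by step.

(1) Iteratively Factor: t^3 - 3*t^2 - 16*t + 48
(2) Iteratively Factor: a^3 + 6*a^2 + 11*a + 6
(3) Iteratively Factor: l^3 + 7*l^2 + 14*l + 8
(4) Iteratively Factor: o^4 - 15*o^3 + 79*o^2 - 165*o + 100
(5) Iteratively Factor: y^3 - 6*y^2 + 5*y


(1) = (t - 3)*(t^2 - 16) = (t - 4)*(t - 3)*(t + 4)
(2) = (a + 3)*(a^2 + 3*a + 2) = (a + 2)*(a + 3)*(a + 1)
(3) = (l + 2)*(l^2 + 5*l + 4) = (l + 2)*(l + 4)*(l + 1)
(4) = (o - 5)*(o^3 - 10*o^2 + 29*o - 20) = (o - 5)*(o - 1)*(o^2 - 9*o + 20) = (o - 5)*(o - 4)*(o - 1)*(o - 5)
(5) = (y)*(y^2 - 6*y + 5) = y*(y - 5)*(y - 1)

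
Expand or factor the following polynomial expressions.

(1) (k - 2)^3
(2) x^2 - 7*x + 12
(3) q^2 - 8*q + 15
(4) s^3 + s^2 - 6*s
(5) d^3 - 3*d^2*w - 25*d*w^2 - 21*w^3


(1) = k^3 - 6*k^2 + 12*k - 8
(2) = (x - 4)*(x - 3)
(3) = (q - 5)*(q - 3)
(4) = s*(s - 2)*(s + 3)
(5) = (d - 7*w)*(d + w)*(d + 3*w)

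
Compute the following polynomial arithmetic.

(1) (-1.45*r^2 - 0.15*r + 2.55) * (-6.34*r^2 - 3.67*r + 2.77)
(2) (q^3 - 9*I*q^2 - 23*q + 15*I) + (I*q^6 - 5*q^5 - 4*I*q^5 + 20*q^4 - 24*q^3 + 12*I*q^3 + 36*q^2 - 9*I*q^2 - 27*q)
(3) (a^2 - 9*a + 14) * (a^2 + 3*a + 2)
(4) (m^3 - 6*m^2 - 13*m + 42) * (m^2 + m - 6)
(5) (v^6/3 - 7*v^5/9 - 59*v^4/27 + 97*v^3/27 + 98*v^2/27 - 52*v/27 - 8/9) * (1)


(1) = 9.193*r^4 + 6.2725*r^3 - 19.633*r^2 - 9.774*r + 7.0635
(2) = I*q^6 - 5*q^5 - 4*I*q^5 + 20*q^4 - 23*q^3 + 12*I*q^3 + 36*q^2 - 18*I*q^2 - 50*q + 15*I
(3) = a^4 - 6*a^3 - 11*a^2 + 24*a + 28
(4) = m^5 - 5*m^4 - 25*m^3 + 65*m^2 + 120*m - 252
(5) = v^6/3 - 7*v^5/9 - 59*v^4/27 + 97*v^3/27 + 98*v^2/27 - 52*v/27 - 8/9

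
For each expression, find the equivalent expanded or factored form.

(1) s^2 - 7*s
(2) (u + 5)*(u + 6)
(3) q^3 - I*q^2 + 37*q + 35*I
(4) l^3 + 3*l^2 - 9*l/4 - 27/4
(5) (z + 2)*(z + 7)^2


(1) = s*(s - 7)
(2) = u^2 + 11*u + 30
(3) = (q - 7*I)*(q + I)*(q + 5*I)
(4) = (l - 3/2)*(l + 3/2)*(l + 3)
(5) = z^3 + 16*z^2 + 77*z + 98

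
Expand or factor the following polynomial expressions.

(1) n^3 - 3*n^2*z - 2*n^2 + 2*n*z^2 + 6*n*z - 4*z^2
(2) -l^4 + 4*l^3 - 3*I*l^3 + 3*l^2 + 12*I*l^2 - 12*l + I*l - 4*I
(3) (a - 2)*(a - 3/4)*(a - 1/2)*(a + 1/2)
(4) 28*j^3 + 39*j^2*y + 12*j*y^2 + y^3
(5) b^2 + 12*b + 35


(1) = (n - 2)*(n - 2*z)*(n - z)
(2) = (l - 4)*(l + I)*(-I*l + 1)^2
(3) = a^4 - 11*a^3/4 + 5*a^2/4 + 11*a/16 - 3/8
(4) = (j + y)*(4*j + y)*(7*j + y)
(5) = (b + 5)*(b + 7)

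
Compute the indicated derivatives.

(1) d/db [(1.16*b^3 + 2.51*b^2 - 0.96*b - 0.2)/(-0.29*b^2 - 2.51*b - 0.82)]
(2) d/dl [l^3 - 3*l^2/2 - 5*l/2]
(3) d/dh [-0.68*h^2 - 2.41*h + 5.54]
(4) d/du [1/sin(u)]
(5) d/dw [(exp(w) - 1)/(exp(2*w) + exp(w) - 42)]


(1) = (-0.3364*b^4 - 5.8232*b^3 - 9.4321*b^2 - 4.2324*b + 0.2852)/(0.0841*b^4 + 1.4558*b^3 + 6.7757*b^2 + 4.1164*b + 0.6724)
(2) = 3*l^2 - 3*l - 5/2
(3) = -1.36*h - 2.41
(4) = -cos(u)/sin(u)^2
(5) = ((1 - exp(w))*(2*exp(w) + 1) + exp(2*w) + exp(w) - 42)*exp(w)/(exp(2*w) + exp(w) - 42)^2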